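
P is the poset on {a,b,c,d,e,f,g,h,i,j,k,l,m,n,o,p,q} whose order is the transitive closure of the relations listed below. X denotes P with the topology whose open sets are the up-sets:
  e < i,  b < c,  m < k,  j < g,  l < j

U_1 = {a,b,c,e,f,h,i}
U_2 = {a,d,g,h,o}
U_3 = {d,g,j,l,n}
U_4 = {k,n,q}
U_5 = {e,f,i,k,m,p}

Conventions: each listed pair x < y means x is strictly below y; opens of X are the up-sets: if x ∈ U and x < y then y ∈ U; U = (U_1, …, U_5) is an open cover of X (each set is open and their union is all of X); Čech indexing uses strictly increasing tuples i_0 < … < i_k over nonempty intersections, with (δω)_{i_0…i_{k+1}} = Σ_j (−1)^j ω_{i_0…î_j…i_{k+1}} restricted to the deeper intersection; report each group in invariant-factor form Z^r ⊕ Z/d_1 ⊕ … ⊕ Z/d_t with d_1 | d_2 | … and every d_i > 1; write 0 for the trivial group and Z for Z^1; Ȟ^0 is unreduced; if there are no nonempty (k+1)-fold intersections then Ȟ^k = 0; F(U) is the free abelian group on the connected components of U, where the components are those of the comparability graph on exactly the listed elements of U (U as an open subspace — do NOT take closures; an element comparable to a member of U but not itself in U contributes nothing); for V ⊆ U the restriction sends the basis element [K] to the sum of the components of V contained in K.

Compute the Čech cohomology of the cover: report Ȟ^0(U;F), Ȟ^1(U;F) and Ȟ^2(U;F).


Ȟ^0 = Z^12; Ȟ^1 = 0; Ȟ^2 = 0

nerve of the cover:
  U12={a,h} U15={e,f,i} U23={d,g} U34={n} U45={k}
components per intersection:
  U1: {a} {b,c} {e,i} {f} {h}
  U2: {a} {d} {g} {h} {o}
  U3: {d} {g,j,l} {n}
  U4: {k} {n} {q}
  U5: {e,i} {f} {k,m} {p}
  U12: {a} {h}
  U15: {e,i} {f}
  U23: {d} {g}
  U34: {n}
  U45: {k}
C dims 20,8; δ0: rk 8, SNF 1^8
Ȟ^0 = (20 − 8) − 0 = 12, so Ȟ^0 ≅ Z^12
Ȟ^1 = (8 − 0) − 8 = 0, so Ȟ^1 ≅ 0
Ȟ^2 = (0 − 0) − 0 = 0, so Ȟ^2 ≅ 0


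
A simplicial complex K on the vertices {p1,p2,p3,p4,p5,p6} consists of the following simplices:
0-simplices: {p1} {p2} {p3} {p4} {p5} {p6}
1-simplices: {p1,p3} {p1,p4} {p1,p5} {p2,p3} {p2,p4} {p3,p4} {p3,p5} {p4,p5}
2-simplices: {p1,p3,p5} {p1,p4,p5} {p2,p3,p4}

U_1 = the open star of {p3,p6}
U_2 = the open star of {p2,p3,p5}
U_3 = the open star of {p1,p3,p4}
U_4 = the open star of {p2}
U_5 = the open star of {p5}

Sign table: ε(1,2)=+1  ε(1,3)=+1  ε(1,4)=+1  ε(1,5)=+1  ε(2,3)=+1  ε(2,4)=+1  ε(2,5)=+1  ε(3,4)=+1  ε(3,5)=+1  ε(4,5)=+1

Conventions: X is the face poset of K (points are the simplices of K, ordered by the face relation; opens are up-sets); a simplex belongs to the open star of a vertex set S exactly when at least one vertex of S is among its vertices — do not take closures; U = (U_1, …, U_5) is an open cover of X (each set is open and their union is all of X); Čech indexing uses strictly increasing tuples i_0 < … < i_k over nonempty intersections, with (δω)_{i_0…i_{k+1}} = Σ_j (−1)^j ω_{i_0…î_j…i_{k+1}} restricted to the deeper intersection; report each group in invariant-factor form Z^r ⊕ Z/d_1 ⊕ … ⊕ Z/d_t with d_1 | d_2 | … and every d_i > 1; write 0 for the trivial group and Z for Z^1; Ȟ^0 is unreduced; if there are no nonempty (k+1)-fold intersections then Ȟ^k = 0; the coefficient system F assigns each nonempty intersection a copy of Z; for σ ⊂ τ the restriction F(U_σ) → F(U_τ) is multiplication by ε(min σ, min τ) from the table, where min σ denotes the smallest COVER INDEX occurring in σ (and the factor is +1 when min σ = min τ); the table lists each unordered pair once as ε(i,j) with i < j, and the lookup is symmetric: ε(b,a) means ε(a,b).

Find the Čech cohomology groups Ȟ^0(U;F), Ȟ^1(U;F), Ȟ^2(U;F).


Ȟ^0 ≅ Z, Ȟ^1 ≅ 0 and Ȟ^2 ≅ 0

nonempty intersections:
  U1={{p3},{p6},{p1,p3},{p2,p3},{p3,p4},{p3,p5},{p1,p3,p5},{p2,p3,p4}} U2={{p2},{p3},{p5},{p1,p3},{p1,p5},{p2,p3},{p2,p4},{p3,p4},{p3,p5},{p4,p5},{p1,p3,p5},{p1,p4,p5},{p2,p3,p4}} U3={{p1},{p3},{p4},{p1,p3},{p1,p4},{p1,p5},{p2,p3},{p2,p4},{p3,p4},{p3,p5},{p4,p5},{p1,p3,p5},{p1,p4,p5},{p2,p3,p4}} U4={{p2},{p2,p3},{p2,p4},{p2,p3,p4}} U5={{p5},{p1,p5},{p3,p5},{p4,p5},{p1,p3,p5},{p1,p4,p5}}
  U12={{p3},{p1,p3},{p2,p3},{p3,p4},{p3,p5},{p1,p3,p5},{p2,p3,p4}} U13={{p3},{p1,p3},{p2,p3},{p3,p4},{p3,p5},{p1,p3,p5},{p2,p3,p4}} U14={{p2,p3},{p2,p3,p4}} U15={{p3,p5},{p1,p3,p5}} U23={{p3},{p1,p3},{p1,p5},{p2,p3},{p2,p4},{p3,p4},{p3,p5},{p4,p5},{p1,p3,p5},{p1,p4,p5},{p2,p3,p4}} U24={{p2},{p2,p3},{p2,p4},{p2,p3,p4}} U25={{p5},{p1,p5},{p3,p5},{p4,p5},{p1,p3,p5},{p1,p4,p5}} U34={{p2,p3},{p2,p4},{p2,p3,p4}} U35={{p1,p5},{p3,p5},{p4,p5},{p1,p3,p5},{p1,p4,p5}}
  U123={{p3},{p1,p3},{p2,p3},{p3,p4},{p3,p5},{p1,p3,p5},{p2,p3,p4}} U124={{p2,p3},{p2,p3,p4}} U125={{p3,p5},{p1,p3,p5}} U134={{p2,p3},{p2,p3,p4}} U135={{p3,p5},{p1,p3,p5}} U234={{p2,p3},{p2,p4},{p2,p3,p4}} U235={{p1,p5},{p3,p5},{p4,p5},{p1,p3,p5},{p1,p4,p5}}
  U1234={{p2,p3},{p2,p3,p4}} U1235={{p3,p5},{p1,p3,p5}}
C dims 5,9,7,2; δ0: rk 4, SNF 1^4; δ1: rk 5, SNF 1^5; δ2: rk 2, SNF 1^2
Ȟ^0: (5−4)−0=1 ⇒ Z
Ȟ^1: (9−5)−4=0 ⇒ 0
Ȟ^2: (7−2)−5=0 ⇒ 0


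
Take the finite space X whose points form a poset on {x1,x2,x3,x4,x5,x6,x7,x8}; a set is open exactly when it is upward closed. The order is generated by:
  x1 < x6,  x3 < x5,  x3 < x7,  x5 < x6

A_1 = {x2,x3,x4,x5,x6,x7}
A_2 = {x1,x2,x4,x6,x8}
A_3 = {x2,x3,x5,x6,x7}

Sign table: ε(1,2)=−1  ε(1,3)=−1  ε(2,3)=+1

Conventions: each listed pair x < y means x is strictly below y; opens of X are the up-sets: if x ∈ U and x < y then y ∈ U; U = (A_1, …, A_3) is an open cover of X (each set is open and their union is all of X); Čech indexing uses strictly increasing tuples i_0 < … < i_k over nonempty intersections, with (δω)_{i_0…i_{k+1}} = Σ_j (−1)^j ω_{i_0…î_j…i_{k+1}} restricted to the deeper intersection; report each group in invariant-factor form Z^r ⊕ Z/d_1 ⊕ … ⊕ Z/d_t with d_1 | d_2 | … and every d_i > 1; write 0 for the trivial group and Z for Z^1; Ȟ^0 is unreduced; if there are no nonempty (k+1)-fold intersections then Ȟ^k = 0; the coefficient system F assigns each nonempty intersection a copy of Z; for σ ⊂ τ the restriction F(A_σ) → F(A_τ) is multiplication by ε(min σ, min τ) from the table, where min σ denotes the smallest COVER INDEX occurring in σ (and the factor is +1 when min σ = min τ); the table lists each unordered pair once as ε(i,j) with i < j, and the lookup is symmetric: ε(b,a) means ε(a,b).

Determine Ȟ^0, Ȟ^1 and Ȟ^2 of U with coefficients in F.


Ȟ^0 ≅ Z, Ȟ^1 ≅ 0, Ȟ^2 ≅ 0

nerve simplices:
  A12={x2,x4,x6} A13={x2,x3,x5,x6,x7} A23={x2,x6}
  A123={x2,x6}
C dims 3,3,1; δ0: rk 2, SNF 1^2; δ1: rk 1, SNF 1^1
degree 0: 3−2−0 = 1 → Ȟ^0 ≅ Z
degree 1: 3−1−2 = 0 → Ȟ^1 ≅ 0
degree 2: 1−0−1 = 0 → Ȟ^2 ≅ 0


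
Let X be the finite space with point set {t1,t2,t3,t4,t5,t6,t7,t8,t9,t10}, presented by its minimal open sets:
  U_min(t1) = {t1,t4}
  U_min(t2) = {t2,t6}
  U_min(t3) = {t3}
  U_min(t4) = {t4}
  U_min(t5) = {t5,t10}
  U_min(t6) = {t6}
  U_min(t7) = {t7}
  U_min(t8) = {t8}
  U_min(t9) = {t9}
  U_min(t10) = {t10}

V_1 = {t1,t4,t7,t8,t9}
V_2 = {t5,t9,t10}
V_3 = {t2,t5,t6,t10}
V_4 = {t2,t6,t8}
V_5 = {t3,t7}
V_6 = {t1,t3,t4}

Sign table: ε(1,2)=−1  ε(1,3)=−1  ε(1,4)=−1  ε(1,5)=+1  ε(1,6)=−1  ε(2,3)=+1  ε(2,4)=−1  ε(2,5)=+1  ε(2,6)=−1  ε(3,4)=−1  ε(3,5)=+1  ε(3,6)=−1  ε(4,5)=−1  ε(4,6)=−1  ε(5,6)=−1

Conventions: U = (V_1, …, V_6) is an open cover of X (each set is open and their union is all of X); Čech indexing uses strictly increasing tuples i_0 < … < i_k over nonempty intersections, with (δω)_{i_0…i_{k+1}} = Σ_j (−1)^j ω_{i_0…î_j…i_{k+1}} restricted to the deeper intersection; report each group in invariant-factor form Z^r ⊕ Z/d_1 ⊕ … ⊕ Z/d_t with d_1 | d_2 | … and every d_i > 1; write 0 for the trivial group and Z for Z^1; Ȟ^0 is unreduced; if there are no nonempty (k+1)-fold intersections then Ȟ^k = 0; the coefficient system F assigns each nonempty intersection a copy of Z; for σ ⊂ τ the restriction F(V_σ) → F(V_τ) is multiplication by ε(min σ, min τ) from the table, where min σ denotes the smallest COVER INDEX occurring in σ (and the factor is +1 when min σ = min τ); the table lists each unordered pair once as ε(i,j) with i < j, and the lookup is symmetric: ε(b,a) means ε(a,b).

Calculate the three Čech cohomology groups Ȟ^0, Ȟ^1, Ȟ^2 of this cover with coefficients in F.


Ȟ^0(U;F) ≅ 0, Ȟ^1(U;F) ≅ Z ⊕ Z/2 and Ȟ^2(U;F) ≅ 0

intersection data:
  V12={t9} V14={t8} V15={t7} V16={t1,t4} V23={t5,t10} V34={t2,t6} V56={t3}
C dims 6,7; δ0: rk 6, SNF 1^5·2
Ȟ^0 = (6 − 6) − 0 = 0, so Ȟ^0 ≅ 0
Ȟ^1 = (7 − 0) − 6 = 1 plus torsion [2], so Ȟ^1 ≅ Z ⊕ Z/2
Ȟ^2 = (0 − 0) − 0 = 0, so Ȟ^2 ≅ 0


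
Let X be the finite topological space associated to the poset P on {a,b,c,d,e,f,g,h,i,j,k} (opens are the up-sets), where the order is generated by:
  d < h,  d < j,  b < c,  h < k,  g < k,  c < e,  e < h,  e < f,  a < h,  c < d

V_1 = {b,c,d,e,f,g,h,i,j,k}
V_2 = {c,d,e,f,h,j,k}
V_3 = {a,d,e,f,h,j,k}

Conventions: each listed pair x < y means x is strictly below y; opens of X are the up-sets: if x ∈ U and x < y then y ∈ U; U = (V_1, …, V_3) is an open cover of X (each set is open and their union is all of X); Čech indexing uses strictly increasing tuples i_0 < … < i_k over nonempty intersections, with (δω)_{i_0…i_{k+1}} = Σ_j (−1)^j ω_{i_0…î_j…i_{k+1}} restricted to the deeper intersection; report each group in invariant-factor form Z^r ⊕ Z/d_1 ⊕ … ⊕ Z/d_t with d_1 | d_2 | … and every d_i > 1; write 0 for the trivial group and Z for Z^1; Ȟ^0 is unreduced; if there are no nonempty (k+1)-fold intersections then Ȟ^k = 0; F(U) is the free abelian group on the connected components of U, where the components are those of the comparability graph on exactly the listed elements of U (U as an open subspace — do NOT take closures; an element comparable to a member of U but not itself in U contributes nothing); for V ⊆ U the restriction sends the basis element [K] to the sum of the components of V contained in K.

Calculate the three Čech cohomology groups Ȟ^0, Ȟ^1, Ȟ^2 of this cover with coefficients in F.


Ȟ^0 ≅ Z^2,  Ȟ^1 ≅ 0,  Ȟ^2 ≅ 0

nerve of the cover:
  V12={c,d,e,f,h,j,k} V13={d,e,f,h,j,k} V23={d,e,f,h,j,k}
  V123={d,e,f,h,j,k}
components per intersection:
  V1: {b,c,d,e,f,g,h,j,k} {i}
  V2: {c,d,e,f,h,j,k}
  V3: {a,d,e,f,h,j,k}
  V12: {c,d,e,f,h,j,k}
  V13: {d,e,f,h,j,k}
  V23: {d,e,f,h,j,k}
  V123: {d,e,f,h,j,k}
C dims 4,3,1; δ0: rk 2, SNF 1^2; δ1: rk 1, SNF 1^1
Ȟ^0 = (4 − 2) − 0 = 2, so Ȟ^0 ≅ Z^2
Ȟ^1 = (3 − 1) − 2 = 0, so Ȟ^1 ≅ 0
Ȟ^2 = (1 − 0) − 1 = 0, so Ȟ^2 ≅ 0


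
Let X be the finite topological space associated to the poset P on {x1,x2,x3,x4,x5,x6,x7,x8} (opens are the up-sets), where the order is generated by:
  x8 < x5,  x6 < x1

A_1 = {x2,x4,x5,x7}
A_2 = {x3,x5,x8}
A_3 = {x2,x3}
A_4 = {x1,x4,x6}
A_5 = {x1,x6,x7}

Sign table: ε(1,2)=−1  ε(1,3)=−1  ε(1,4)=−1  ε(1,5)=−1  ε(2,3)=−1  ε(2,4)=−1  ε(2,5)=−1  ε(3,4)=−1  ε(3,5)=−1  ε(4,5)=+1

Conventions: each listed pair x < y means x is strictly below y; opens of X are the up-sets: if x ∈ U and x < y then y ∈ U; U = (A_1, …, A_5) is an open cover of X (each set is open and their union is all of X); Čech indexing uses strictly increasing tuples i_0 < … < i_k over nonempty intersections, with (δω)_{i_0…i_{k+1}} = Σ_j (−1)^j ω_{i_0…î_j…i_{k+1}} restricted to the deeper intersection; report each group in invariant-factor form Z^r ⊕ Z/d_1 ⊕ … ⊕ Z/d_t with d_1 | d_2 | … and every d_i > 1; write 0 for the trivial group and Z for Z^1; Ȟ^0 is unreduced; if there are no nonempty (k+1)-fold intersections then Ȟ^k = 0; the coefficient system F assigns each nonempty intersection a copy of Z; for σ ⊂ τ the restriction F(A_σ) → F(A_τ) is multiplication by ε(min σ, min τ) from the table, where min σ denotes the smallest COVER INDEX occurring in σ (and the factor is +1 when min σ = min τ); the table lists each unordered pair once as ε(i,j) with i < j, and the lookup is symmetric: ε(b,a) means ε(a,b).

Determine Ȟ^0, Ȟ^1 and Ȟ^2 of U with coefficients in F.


Ȟ^0(U;F) ≅ 0,  Ȟ^1(U;F) ≅ Z ⊕ Z/2,  Ȟ^2(U;F) ≅ 0

nerve simplices:
  A12={x5} A13={x2} A14={x4} A15={x7} A23={x3} A45={x1,x6}
C dims 5,6; δ0: rk 5, SNF 1^4·2
degree 0: 5−5−0 = 0 → Ȟ^0 ≅ 0
degree 1: 6−0−5 = 1 plus torsion [2] → Ȟ^1 ≅ Z ⊕ Z/2
degree 2: 0−0−0 = 0 → Ȟ^2 ≅ 0


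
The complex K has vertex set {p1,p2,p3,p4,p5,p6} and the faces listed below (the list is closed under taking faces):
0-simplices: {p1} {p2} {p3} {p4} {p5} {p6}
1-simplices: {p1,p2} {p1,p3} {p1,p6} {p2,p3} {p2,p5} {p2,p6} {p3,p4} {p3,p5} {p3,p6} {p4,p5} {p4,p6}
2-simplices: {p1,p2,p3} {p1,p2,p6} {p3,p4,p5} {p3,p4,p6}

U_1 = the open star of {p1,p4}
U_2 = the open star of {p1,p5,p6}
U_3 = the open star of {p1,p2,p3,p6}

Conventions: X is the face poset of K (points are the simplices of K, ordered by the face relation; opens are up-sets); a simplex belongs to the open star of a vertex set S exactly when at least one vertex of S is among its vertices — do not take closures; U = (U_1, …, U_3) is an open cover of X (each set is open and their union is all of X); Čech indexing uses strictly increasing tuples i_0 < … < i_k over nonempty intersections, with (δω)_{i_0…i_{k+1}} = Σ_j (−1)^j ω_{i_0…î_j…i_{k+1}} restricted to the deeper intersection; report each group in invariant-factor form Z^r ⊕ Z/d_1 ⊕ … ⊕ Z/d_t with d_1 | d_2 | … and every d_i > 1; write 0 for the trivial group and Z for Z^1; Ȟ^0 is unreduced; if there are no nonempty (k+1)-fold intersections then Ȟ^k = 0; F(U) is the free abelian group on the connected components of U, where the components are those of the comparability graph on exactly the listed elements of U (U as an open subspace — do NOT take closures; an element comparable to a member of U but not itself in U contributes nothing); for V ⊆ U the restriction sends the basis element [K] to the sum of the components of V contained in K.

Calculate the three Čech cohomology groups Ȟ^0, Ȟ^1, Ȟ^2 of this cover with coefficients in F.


Ȟ^0(U;F) ≅ Z,  Ȟ^1(U;F) ≅ Z,  Ȟ^2(U;F) ≅ 0

nerve of the cover:
  U1={{p1},{p4},{p1,p2},{p1,p3},{p1,p6},{p3,p4},{p4,p5},{p4,p6},{p1,p2,p3},{p1,p2,p6},{p3,p4,p5},{p3,p4,p6}} U2={{p1},{p5},{p6},{p1,p2},{p1,p3},{p1,p6},{p2,p5},{p2,p6},{p3,p5},{p3,p6},{p4,p5},{p4,p6},{p1,p2,p3},{p1,p2,p6},{p3,p4,p5},{p3,p4,p6}} U3={{p1},{p2},{p3},{p6},{p1,p2},{p1,p3},{p1,p6},{p2,p3},{p2,p5},{p2,p6},{p3,p4},{p3,p5},{p3,p6},{p4,p6},{p1,p2,p3},{p1,p2,p6},{p3,p4,p5},{p3,p4,p6}}
  U12={{p1},{p1,p2},{p1,p3},{p1,p6},{p4,p5},{p4,p6},{p1,p2,p3},{p1,p2,p6},{p3,p4,p5},{p3,p4,p6}} U13={{p1},{p1,p2},{p1,p3},{p1,p6},{p3,p4},{p4,p6},{p1,p2,p3},{p1,p2,p6},{p3,p4,p5},{p3,p4,p6}} U23={{p1},{p6},{p1,p2},{p1,p3},{p1,p6},{p2,p5},{p2,p6},{p3,p5},{p3,p6},{p4,p6},{p1,p2,p3},{p1,p2,p6},{p3,p4,p5},{p3,p4,p6}}
  U123={{p1},{p1,p2},{p1,p3},{p1,p6},{p4,p6},{p1,p2,p3},{p1,p2,p6},{p3,p4,p5},{p3,p4,p6}}
components per intersection:
  U1: {{p1},{p1,p2},{p1,p3},{p1,p6},{p1,p2,p3},{p1,p2,p6}} {{p4},{p3,p4},{p4,p5},{p4,p6},{p3,p4,p5},{p3,p4,p6}}
  U2: {{p1},{p6},{p1,p2},{p1,p3},{p1,p6},{p2,p6},{p3,p6},{p4,p6},{p1,p2,p3},{p1,p2,p6},{p3,p4,p6}} {{p5},{p2,p5},{p3,p5},{p4,p5},{p3,p4,p5}}
  U3: {{p1},{p2},{p3},{p6},{p1,p2},{p1,p3},{p1,p6},{p2,p3},{p2,p5},{p2,p6},{p3,p4},{p3,p5},{p3,p6},{p4,p6},{p1,p2,p3},{p1,p2,p6},{p3,p4,p5},{p3,p4,p6}}
  U12: {{p1},{p1,p2},{p1,p3},{p1,p6},{p1,p2,p3},{p1,p2,p6}} {{p4,p5},{p3,p4,p5}} {{p4,p6},{p3,p4,p6}}
  U13: {{p1},{p1,p2},{p1,p3},{p1,p6},{p1,p2,p3},{p1,p2,p6}} {{p3,p4},{p4,p6},{p3,p4,p5},{p3,p4,p6}}
  U23: {{p1},{p6},{p1,p2},{p1,p3},{p1,p6},{p2,p6},{p3,p6},{p4,p6},{p1,p2,p3},{p1,p2,p6},{p3,p4,p6}} {{p2,p5}} {{p3,p5},{p3,p4,p5}}
  U123: {{p1},{p1,p2},{p1,p3},{p1,p6},{p1,p2,p3},{p1,p2,p6}} {{p4,p6},{p3,p4,p6}} {{p3,p4,p5}}
C dims 5,8,3; δ0: rk 4, SNF 1^4; δ1: rk 3, SNF 1^3
Ȟ^0 = (5 − 4) − 0 = 1, so Ȟ^0 ≅ Z
Ȟ^1 = (8 − 3) − 4 = 1, so Ȟ^1 ≅ Z
Ȟ^2 = (3 − 0) − 3 = 0, so Ȟ^2 ≅ 0


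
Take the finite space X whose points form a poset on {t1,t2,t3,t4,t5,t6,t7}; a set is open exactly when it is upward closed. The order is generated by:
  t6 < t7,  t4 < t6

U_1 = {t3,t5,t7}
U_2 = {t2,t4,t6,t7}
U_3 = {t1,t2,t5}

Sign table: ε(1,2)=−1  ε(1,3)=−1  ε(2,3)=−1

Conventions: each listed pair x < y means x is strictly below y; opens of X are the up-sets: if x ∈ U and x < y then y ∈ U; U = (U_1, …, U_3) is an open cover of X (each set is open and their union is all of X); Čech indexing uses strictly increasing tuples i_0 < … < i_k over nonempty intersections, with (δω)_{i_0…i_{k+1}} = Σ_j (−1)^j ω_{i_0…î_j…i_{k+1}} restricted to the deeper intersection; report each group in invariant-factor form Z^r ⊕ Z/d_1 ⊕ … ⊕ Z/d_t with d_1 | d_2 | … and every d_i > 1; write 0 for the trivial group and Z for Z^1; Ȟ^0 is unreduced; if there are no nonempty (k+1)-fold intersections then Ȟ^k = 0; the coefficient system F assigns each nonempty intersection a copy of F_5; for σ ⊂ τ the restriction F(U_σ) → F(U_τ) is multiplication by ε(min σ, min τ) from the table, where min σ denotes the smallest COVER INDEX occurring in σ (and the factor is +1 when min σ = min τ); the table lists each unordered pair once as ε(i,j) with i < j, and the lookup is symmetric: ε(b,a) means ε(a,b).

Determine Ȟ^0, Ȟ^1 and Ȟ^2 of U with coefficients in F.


intersection data:
  U12={t7} U13={t5} U23={t2}
C dims 3,3; δ0: rk_F5 3
Ȟ^0 = (3 − 3) − 0 = 0, so Ȟ^0 ≅ 0
Ȟ^1 = (3 − 0) − 3 = 0, so Ȟ^1 ≅ 0
Ȟ^2 = (0 − 0) − 0 = 0, so Ȟ^2 ≅ 0

Ȟ^0(U;F) ≅ 0,  Ȟ^1(U;F) ≅ 0,  Ȟ^2(U;F) ≅ 0


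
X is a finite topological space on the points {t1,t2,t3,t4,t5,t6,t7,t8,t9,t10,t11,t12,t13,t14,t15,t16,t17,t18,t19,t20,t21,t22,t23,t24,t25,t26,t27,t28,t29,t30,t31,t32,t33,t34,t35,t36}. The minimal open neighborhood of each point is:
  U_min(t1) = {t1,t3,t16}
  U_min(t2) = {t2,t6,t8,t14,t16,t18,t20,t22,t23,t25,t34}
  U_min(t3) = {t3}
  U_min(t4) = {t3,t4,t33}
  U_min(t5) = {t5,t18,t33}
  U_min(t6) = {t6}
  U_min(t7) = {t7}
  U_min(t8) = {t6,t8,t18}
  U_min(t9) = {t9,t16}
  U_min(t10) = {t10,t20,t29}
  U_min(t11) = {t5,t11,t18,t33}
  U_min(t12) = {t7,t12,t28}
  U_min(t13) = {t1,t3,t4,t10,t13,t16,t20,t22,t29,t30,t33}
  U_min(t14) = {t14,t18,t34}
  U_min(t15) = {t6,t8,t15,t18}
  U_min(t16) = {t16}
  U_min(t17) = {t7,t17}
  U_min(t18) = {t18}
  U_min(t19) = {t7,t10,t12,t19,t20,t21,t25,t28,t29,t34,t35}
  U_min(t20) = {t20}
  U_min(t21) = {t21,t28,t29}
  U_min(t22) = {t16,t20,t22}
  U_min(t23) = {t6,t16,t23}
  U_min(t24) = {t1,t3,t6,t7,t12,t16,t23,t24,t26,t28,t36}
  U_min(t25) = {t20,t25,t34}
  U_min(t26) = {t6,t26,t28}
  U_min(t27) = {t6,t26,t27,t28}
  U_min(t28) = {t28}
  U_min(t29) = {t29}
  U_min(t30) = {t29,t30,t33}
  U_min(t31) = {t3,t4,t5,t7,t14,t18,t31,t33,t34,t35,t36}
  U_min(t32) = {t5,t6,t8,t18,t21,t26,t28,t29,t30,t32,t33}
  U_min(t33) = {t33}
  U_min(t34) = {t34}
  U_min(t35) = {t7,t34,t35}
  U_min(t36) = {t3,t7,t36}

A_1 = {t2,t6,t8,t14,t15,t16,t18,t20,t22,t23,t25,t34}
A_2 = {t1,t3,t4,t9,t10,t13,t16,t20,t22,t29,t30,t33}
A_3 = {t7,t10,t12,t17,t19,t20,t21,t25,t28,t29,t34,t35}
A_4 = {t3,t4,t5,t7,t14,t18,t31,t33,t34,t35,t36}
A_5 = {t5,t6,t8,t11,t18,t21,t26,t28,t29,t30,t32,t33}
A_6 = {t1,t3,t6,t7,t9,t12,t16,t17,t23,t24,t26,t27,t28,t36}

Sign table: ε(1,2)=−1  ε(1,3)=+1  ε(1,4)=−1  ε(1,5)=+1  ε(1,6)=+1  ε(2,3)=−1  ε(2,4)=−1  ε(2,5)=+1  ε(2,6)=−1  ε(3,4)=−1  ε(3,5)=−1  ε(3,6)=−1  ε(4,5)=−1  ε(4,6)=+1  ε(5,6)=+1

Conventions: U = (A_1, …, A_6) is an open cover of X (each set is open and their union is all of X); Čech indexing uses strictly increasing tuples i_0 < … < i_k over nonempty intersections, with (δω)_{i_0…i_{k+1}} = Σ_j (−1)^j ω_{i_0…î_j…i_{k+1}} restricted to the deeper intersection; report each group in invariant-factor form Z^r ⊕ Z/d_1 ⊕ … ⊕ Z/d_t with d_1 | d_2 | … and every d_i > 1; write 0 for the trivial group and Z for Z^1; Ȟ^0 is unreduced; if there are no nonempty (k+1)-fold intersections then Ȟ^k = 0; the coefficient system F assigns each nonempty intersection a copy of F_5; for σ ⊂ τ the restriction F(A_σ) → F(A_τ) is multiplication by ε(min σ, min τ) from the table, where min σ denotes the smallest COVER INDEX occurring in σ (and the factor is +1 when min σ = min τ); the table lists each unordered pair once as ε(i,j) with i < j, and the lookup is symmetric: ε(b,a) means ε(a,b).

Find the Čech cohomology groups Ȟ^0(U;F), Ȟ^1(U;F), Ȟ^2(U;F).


nonempty overlaps:
  A12={t16,t20,t22} A13={t20,t25,t34} A14={t14,t18,t34} A15={t6,t8,t18} A16={t6,t16,t23} A23={t10,t20,t29} A24={t3,t4,t33} A25={t29,t30,t33} A26={t1,t3,t9,t16} A34={t7,t34,t35} A35={t21,t28,t29} A36={t7,t12,t17,t28} A45={t5,t18,t33} A46={t3,t7,t36} A56={t6,t26,t28}
  A123={t20} A126={t16} A134={t34} A145={t18} A156={t6} A235={t29} A245={t33} A246={t3} A346={t7} A356={t28}
C dims 6,15,10; δ0: rk_F5 6; δ1: rk_F5 9
degree 0: 6−6−0 = 0 → Ȟ^0 ≅ 0
degree 1: 15−9−6 = 0 → Ȟ^1 ≅ 0
degree 2: 10−0−9 = 1 → Ȟ^2 ≅ Z/5

Ȟ^0(U;F) ≅ 0; Ȟ^1(U;F) ≅ 0; Ȟ^2(U;F) ≅ Z/5


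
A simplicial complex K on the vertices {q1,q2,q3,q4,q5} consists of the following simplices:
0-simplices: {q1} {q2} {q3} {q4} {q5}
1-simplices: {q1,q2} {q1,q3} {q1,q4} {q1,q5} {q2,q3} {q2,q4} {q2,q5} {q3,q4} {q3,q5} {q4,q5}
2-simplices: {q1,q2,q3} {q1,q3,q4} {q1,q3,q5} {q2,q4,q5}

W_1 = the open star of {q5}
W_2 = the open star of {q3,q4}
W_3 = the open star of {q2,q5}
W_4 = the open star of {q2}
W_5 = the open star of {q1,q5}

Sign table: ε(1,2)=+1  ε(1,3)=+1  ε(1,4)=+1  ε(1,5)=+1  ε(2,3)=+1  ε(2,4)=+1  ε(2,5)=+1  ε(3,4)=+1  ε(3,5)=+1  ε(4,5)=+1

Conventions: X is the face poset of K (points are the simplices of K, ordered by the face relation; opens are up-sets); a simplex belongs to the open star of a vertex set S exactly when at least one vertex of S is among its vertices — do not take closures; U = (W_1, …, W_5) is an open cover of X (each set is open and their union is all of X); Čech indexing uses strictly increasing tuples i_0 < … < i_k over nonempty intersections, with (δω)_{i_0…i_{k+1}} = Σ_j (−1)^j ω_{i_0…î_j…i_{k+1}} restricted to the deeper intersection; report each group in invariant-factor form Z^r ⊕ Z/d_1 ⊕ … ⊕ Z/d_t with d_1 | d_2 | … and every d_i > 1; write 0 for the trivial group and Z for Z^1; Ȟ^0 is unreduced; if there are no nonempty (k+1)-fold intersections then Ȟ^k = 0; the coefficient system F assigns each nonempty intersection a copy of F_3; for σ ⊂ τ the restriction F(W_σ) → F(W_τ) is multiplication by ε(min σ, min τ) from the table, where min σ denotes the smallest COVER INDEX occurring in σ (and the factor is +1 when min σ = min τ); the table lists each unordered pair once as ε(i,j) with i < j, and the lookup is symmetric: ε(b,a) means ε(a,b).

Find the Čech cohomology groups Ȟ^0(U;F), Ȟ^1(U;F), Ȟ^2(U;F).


Ȟ^0 = Z/3,  Ȟ^1 = 0,  Ȟ^2 = 0

cover nerve:
  W1={{q5},{q1,q5},{q2,q5},{q3,q5},{q4,q5},{q1,q3,q5},{q2,q4,q5}} W2={{q3},{q4},{q1,q3},{q1,q4},{q2,q3},{q2,q4},{q3,q4},{q3,q5},{q4,q5},{q1,q2,q3},{q1,q3,q4},{q1,q3,q5},{q2,q4,q5}} W3={{q2},{q5},{q1,q2},{q1,q5},{q2,q3},{q2,q4},{q2,q5},{q3,q5},{q4,q5},{q1,q2,q3},{q1,q3,q5},{q2,q4,q5}} W4={{q2},{q1,q2},{q2,q3},{q2,q4},{q2,q5},{q1,q2,q3},{q2,q4,q5}} W5={{q1},{q5},{q1,q2},{q1,q3},{q1,q4},{q1,q5},{q2,q5},{q3,q5},{q4,q5},{q1,q2,q3},{q1,q3,q4},{q1,q3,q5},{q2,q4,q5}}
  W12={{q3,q5},{q4,q5},{q1,q3,q5},{q2,q4,q5}} W13={{q5},{q1,q5},{q2,q5},{q3,q5},{q4,q5},{q1,q3,q5},{q2,q4,q5}} W14={{q2,q5},{q2,q4,q5}} W15={{q5},{q1,q5},{q2,q5},{q3,q5},{q4,q5},{q1,q3,q5},{q2,q4,q5}} W23={{q2,q3},{q2,q4},{q3,q5},{q4,q5},{q1,q2,q3},{q1,q3,q5},{q2,q4,q5}} W24={{q2,q3},{q2,q4},{q1,q2,q3},{q2,q4,q5}} W25={{q1,q3},{q1,q4},{q3,q5},{q4,q5},{q1,q2,q3},{q1,q3,q4},{q1,q3,q5},{q2,q4,q5}} W34={{q2},{q1,q2},{q2,q3},{q2,q4},{q2,q5},{q1,q2,q3},{q2,q4,q5}} W35={{q5},{q1,q2},{q1,q5},{q2,q5},{q3,q5},{q4,q5},{q1,q2,q3},{q1,q3,q5},{q2,q4,q5}} W45={{q1,q2},{q2,q5},{q1,q2,q3},{q2,q4,q5}}
  W123={{q3,q5},{q4,q5},{q1,q3,q5},{q2,q4,q5}} W124={{q2,q4,q5}} W125={{q3,q5},{q4,q5},{q1,q3,q5},{q2,q4,q5}} W134={{q2,q5},{q2,q4,q5}} W135={{q5},{q1,q5},{q2,q5},{q3,q5},{q4,q5},{q1,q3,q5},{q2,q4,q5}} W145={{q2,q5},{q2,q4,q5}} W234={{q2,q3},{q2,q4},{q1,q2,q3},{q2,q4,q5}} W235={{q3,q5},{q4,q5},{q1,q2,q3},{q1,q3,q5},{q2,q4,q5}} W245={{q1,q2,q3},{q2,q4,q5}} W345={{q1,q2},{q2,q5},{q1,q2,q3},{q2,q4,q5}}
  W1234={{q2,q4,q5}} W1235={{q3,q5},{q4,q5},{q1,q3,q5},{q2,q4,q5}} W1245={{q2,q4,q5}} W1345={{q2,q5},{q2,q4,q5}} W2345={{q1,q2,q3},{q2,q4,q5}}
  W12345={{q2,q4,q5}}
C dims 5,10,10,5; δ0: rk_F3 4; δ1: rk_F3 6; δ2: rk_F3 4
Ȟ^0: (5−4)−0=1 ⇒ Z/3
Ȟ^1: (10−6)−4=0 ⇒ 0
Ȟ^2: (10−4)−6=0 ⇒ 0


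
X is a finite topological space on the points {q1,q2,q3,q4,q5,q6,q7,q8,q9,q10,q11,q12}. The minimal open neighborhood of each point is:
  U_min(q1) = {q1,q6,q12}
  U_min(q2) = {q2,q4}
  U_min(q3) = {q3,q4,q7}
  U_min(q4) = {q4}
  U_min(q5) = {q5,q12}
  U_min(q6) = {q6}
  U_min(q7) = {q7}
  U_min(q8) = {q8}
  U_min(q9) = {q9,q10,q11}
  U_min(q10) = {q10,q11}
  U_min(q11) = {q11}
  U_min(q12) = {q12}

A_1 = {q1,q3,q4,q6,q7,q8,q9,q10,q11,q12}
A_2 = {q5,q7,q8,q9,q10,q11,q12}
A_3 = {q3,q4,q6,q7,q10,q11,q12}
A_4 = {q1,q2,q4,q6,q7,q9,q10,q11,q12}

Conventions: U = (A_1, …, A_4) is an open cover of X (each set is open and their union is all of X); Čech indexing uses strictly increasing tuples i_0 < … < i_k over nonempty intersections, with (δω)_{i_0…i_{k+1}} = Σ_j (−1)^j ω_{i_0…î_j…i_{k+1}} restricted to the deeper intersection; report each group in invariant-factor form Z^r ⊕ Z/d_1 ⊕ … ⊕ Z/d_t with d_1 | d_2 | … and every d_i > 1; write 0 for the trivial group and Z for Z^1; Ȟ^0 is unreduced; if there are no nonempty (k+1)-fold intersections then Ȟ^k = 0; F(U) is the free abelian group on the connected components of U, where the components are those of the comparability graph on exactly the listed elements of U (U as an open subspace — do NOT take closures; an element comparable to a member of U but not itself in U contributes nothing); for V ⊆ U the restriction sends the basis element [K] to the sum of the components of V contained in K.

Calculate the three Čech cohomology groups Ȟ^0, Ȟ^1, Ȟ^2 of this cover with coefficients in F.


cover nerve:
  A12={q7,q8,q9,q10,q11,q12} A13={q3,q4,q6,q7,q10,q11,q12} A14={q1,q4,q6,q7,q9,q10,q11,q12} A23={q7,q10,q11,q12} A24={q7,q9,q10,q11,q12} A34={q4,q6,q7,q10,q11,q12}
  A123={q7,q10,q11,q12} A124={q7,q9,q10,q11,q12} A134={q4,q6,q7,q10,q11,q12} A234={q7,q10,q11,q12}
  A1234={q7,q10,q11,q12}
components per intersection:
  A1: {q1,q6,q12} {q3,q4,q7} {q8} {q9,q10,q11}
  A2: {q5,q12} {q7} {q8} {q9,q10,q11}
  A3: {q3,q4,q7} {q6} {q10,q11} {q12}
  A4: {q1,q6,q12} {q2,q4} {q7} {q9,q10,q11}
  A12: {q7} {q8} {q9,q10,q11} {q12}
  A13: {q3,q4,q7} {q6} {q10,q11} {q12}
  A14: {q1,q6,q12} {q4} {q7} {q9,q10,q11}
  A23: {q7} {q10,q11} {q12}
  A24: {q7} {q9,q10,q11} {q12}
  A34: {q4} {q6} {q7} {q10,q11} {q12}
  A123: {q7} {q10,q11} {q12}
  A124: {q7} {q9,q10,q11} {q12}
  A134: {q4} {q6} {q7} {q10,q11} {q12}
  A234: {q7} {q10,q11} {q12}
  A1234: {q7} {q10,q11} {q12}
C dims 16,23,14,3; δ0: rk 12, SNF 1^12; δ1: rk 11, SNF 1^11; δ2: rk 3, SNF 1^3
Ȟ^0: (16−12)−0=4 ⇒ Z^4
Ȟ^1: (23−11)−12=0 ⇒ 0
Ȟ^2: (14−3)−11=0 ⇒ 0

Ȟ^0 ≅ Z^4, Ȟ^1 ≅ 0 and Ȟ^2 ≅ 0


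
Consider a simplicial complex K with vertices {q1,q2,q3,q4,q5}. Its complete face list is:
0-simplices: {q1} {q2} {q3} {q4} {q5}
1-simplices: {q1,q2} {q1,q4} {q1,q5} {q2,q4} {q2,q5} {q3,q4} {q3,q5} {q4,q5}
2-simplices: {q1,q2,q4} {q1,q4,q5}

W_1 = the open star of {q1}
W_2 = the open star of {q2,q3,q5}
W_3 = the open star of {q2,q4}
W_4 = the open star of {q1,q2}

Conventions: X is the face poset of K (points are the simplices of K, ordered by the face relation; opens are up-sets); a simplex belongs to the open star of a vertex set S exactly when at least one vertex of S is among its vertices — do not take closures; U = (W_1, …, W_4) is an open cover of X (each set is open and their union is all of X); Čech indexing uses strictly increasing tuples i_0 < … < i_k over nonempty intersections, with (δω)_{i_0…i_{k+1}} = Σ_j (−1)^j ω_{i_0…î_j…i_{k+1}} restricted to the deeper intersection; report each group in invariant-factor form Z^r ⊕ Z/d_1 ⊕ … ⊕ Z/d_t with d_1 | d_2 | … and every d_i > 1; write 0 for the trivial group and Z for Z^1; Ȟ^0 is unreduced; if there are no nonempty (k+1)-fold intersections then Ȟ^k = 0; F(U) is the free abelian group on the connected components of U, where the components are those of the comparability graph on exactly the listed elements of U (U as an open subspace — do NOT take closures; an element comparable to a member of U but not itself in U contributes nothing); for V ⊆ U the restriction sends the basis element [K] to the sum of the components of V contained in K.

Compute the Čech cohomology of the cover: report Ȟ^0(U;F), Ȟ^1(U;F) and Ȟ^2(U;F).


Ȟ^0(U;F) ≅ Z, Ȟ^1(U;F) ≅ Z^2, Ȟ^2(U;F) ≅ 0

nonempty overlaps:
  W1={{q1},{q1,q2},{q1,q4},{q1,q5},{q1,q2,q4},{q1,q4,q5}} W2={{q2},{q3},{q5},{q1,q2},{q1,q5},{q2,q4},{q2,q5},{q3,q4},{q3,q5},{q4,q5},{q1,q2,q4},{q1,q4,q5}} W3={{q2},{q4},{q1,q2},{q1,q4},{q2,q4},{q2,q5},{q3,q4},{q4,q5},{q1,q2,q4},{q1,q4,q5}} W4={{q1},{q2},{q1,q2},{q1,q4},{q1,q5},{q2,q4},{q2,q5},{q1,q2,q4},{q1,q4,q5}}
  W12={{q1,q2},{q1,q5},{q1,q2,q4},{q1,q4,q5}} W13={{q1,q2},{q1,q4},{q1,q2,q4},{q1,q4,q5}} W14={{q1},{q1,q2},{q1,q4},{q1,q5},{q1,q2,q4},{q1,q4,q5}} W23={{q2},{q1,q2},{q2,q4},{q2,q5},{q3,q4},{q4,q5},{q1,q2,q4},{q1,q4,q5}} W24={{q2},{q1,q2},{q1,q5},{q2,q4},{q2,q5},{q1,q2,q4},{q1,q4,q5}} W34={{q2},{q1,q2},{q1,q4},{q2,q4},{q2,q5},{q1,q2,q4},{q1,q4,q5}}
  W123={{q1,q2},{q1,q2,q4},{q1,q4,q5}} W124={{q1,q2},{q1,q5},{q1,q2,q4},{q1,q4,q5}} W134={{q1,q2},{q1,q4},{q1,q2,q4},{q1,q4,q5}} W234={{q2},{q1,q2},{q2,q4},{q2,q5},{q1,q2,q4},{q1,q4,q5}}
  W1234={{q1,q2},{q1,q2,q4},{q1,q4,q5}}
components per intersection:
  W1: {{q1},{q1,q2},{q1,q4},{q1,q5},{q1,q2,q4},{q1,q4,q5}}
  W2: {{q2},{q3},{q5},{q1,q2},{q1,q5},{q2,q4},{q2,q5},{q3,q4},{q3,q5},{q4,q5},{q1,q2,q4},{q1,q4,q5}}
  W3: {{q2},{q4},{q1,q2},{q1,q4},{q2,q4},{q2,q5},{q3,q4},{q4,q5},{q1,q2,q4},{q1,q4,q5}}
  W4: {{q1},{q2},{q1,q2},{q1,q4},{q1,q5},{q2,q4},{q2,q5},{q1,q2,q4},{q1,q4,q5}}
  W12: {{q1,q2},{q1,q2,q4}} {{q1,q5},{q1,q4,q5}}
  W13: {{q1,q2},{q1,q4},{q1,q2,q4},{q1,q4,q5}}
  W14: {{q1},{q1,q2},{q1,q4},{q1,q5},{q1,q2,q4},{q1,q4,q5}}
  W23: {{q2},{q1,q2},{q2,q4},{q2,q5},{q1,q2,q4}} {{q3,q4}} {{q4,q5},{q1,q4,q5}}
  W24: {{q2},{q1,q2},{q2,q4},{q2,q5},{q1,q2,q4}} {{q1,q5},{q1,q4,q5}}
  W34: {{q2},{q1,q2},{q1,q4},{q2,q4},{q2,q5},{q1,q2,q4},{q1,q4,q5}}
  W123: {{q1,q2},{q1,q2,q4}} {{q1,q4,q5}}
  W124: {{q1,q2},{q1,q2,q4}} {{q1,q5},{q1,q4,q5}}
  W134: {{q1,q2},{q1,q4},{q1,q2,q4},{q1,q4,q5}}
  W234: {{q2},{q1,q2},{q2,q4},{q2,q5},{q1,q2,q4}} {{q1,q4,q5}}
  W1234: {{q1,q2},{q1,q2,q4}} {{q1,q4,q5}}
C dims 4,10,7,2; δ0: rk 3, SNF 1^3; δ1: rk 5, SNF 1^5; δ2: rk 2, SNF 1^2
degree 0: 4−3−0 = 1 → Ȟ^0 ≅ Z
degree 1: 10−5−3 = 2 → Ȟ^1 ≅ Z^2
degree 2: 7−2−5 = 0 → Ȟ^2 ≅ 0


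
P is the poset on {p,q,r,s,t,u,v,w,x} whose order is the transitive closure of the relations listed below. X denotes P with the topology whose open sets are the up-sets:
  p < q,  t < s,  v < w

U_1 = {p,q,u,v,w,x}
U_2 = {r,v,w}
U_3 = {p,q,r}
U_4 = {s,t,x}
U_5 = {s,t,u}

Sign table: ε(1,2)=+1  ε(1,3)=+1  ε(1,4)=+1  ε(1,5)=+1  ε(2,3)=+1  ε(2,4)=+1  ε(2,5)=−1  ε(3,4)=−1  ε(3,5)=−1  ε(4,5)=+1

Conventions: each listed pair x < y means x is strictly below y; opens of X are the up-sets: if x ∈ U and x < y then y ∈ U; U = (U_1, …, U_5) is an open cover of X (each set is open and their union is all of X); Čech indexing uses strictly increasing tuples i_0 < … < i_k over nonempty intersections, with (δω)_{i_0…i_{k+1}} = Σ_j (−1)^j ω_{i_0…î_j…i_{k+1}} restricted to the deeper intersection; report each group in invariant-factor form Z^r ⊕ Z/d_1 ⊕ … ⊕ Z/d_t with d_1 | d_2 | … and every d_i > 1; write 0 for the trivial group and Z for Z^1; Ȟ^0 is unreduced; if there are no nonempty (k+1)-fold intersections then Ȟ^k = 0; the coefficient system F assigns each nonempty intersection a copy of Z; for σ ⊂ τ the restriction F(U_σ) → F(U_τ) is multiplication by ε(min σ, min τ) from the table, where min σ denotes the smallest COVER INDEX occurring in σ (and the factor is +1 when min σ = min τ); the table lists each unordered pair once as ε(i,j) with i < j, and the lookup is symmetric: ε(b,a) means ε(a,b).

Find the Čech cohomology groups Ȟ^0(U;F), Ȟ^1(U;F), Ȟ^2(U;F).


Ȟ^0 = Z,  Ȟ^1 = Z^2,  Ȟ^2 = 0

nerve simplices:
  U12={v,w} U13={p,q} U14={x} U15={u} U23={r} U45={s,t}
C dims 5,6; δ0: rk 4, SNF 1^4
degree 0: 5−4−0 = 1 → Ȟ^0 ≅ Z
degree 1: 6−0−4 = 2 → Ȟ^1 ≅ Z^2
degree 2: 0−0−0 = 0 → Ȟ^2 ≅ 0


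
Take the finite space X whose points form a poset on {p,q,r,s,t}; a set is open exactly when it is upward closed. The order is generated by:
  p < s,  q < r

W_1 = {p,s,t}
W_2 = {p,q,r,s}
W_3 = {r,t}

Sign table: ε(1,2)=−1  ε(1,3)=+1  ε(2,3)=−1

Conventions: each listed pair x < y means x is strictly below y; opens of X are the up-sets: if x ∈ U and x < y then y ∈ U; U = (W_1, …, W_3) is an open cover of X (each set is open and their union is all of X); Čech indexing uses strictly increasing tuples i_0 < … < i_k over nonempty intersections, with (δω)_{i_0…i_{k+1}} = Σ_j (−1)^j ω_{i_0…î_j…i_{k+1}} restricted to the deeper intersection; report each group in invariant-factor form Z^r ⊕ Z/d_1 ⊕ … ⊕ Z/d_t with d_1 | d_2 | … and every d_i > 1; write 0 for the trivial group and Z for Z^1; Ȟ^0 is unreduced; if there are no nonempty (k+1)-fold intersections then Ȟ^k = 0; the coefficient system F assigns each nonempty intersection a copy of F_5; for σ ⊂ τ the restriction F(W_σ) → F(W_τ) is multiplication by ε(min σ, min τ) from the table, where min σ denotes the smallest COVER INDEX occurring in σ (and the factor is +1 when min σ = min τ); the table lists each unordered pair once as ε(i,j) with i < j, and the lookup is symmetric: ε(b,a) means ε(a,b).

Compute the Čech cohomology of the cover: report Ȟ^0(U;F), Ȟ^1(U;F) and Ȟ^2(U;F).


intersection data:
  W12={p,s} W13={t} W23={r}
C dims 3,3; δ0: rk_F5 2
Ȟ^0 = (3 − 2) − 0 = 1, so Ȟ^0 ≅ Z/5
Ȟ^1 = (3 − 0) − 2 = 1, so Ȟ^1 ≅ Z/5
Ȟ^2 = (0 − 0) − 0 = 0, so Ȟ^2 ≅ 0

Ȟ^0 ≅ Z/5, Ȟ^1 ≅ Z/5, Ȟ^2 ≅ 0


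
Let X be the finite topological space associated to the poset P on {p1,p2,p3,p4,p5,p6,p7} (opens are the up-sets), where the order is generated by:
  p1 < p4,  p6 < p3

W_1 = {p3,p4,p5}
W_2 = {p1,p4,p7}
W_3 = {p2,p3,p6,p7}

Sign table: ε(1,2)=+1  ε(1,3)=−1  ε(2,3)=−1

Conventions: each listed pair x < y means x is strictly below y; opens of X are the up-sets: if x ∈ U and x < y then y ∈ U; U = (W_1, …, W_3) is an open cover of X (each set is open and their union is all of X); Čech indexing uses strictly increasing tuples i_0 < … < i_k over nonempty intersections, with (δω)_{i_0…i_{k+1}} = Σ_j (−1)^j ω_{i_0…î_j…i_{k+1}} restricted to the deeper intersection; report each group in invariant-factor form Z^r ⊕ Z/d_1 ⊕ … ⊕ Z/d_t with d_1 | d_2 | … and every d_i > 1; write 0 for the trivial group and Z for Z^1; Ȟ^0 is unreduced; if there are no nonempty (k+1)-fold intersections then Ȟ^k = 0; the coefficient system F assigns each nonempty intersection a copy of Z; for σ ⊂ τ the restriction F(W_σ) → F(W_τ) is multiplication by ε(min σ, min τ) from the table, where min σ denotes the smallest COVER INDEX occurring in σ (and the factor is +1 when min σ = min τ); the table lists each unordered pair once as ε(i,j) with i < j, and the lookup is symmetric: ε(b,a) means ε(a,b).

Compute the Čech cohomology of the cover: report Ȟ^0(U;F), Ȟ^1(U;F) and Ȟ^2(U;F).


cover nerve:
  W12={p4} W13={p3} W23={p7}
C dims 3,3; δ0: rk 2, SNF 1^2
Ȟ^0: (3−2)−0=1 ⇒ Z
Ȟ^1: (3−0)−2=1 ⇒ Z
Ȟ^2: (0−0)−0=0 ⇒ 0

Ȟ^0(U;F) ≅ Z, Ȟ^1(U;F) ≅ Z and Ȟ^2(U;F) ≅ 0


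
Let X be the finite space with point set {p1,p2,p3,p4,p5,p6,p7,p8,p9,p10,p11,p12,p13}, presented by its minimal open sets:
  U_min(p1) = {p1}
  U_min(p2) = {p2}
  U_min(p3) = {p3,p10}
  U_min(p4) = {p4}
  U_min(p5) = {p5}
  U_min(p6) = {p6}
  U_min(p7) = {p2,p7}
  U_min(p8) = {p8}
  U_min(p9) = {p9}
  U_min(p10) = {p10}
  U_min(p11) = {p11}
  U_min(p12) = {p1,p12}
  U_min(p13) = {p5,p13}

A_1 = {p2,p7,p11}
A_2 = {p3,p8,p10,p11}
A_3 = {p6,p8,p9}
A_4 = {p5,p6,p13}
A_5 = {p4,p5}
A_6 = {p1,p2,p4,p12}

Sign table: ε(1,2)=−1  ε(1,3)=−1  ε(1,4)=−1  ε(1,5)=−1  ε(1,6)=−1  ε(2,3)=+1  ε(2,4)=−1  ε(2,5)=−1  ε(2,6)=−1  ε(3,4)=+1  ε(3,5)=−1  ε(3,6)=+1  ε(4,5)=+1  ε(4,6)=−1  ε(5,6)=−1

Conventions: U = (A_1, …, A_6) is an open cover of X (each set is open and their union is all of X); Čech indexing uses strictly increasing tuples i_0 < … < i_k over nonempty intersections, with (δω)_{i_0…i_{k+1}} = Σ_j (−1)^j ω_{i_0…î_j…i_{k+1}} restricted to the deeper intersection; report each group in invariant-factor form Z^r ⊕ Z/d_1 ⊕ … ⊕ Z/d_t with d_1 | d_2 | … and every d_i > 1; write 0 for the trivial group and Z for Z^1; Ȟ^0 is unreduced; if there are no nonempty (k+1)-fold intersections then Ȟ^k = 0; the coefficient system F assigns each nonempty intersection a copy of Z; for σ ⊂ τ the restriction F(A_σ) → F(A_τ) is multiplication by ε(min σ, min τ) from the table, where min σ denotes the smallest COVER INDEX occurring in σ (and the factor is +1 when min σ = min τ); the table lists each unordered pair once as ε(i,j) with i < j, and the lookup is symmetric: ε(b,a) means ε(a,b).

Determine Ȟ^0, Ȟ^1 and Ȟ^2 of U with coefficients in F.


Ȟ^0 = 0; Ȟ^1 = Z/2; Ȟ^2 = 0

nonempty overlaps:
  A12={p11} A16={p2} A23={p8} A34={p6} A45={p5} A56={p4}
C dims 6,6; δ0: rk 6, SNF 1^5·2
degree 0: 6−6−0 = 0 → Ȟ^0 ≅ 0
degree 1: 6−0−6 = 0 plus torsion [2] → Ȟ^1 ≅ Z/2
degree 2: 0−0−0 = 0 → Ȟ^2 ≅ 0


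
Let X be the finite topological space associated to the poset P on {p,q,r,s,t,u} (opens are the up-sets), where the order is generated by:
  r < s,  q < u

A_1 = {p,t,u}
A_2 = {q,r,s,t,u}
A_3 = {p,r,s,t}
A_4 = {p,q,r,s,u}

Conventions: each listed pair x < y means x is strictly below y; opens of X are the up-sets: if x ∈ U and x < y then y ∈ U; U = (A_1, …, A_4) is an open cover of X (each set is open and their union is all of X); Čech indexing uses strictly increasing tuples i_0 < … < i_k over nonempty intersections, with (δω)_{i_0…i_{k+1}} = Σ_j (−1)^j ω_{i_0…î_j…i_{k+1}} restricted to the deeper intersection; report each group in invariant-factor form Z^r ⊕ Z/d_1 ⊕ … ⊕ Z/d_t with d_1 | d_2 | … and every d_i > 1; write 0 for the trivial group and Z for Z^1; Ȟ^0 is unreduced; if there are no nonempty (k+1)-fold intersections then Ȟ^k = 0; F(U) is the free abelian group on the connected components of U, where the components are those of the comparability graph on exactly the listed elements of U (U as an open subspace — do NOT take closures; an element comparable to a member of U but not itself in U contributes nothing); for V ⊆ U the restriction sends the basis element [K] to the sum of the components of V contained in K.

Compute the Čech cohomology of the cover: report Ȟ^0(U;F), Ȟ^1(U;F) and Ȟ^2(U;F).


nonempty intersections:
  A12={t,u} A13={p,t} A14={p,u} A23={r,s,t} A24={q,r,s,u} A34={p,r,s}
  A123={t} A124={u} A134={p} A234={r,s}
components per intersection:
  A1: {p} {t} {u}
  A2: {q,u} {r,s} {t}
  A3: {p} {r,s} {t}
  A4: {p} {q,u} {r,s}
  A12: {t} {u}
  A13: {p} {t}
  A14: {p} {u}
  A23: {r,s} {t}
  A24: {q,u} {r,s}
  A34: {p} {r,s}
  A123: {t}
  A124: {u}
  A134: {p}
  A234: {r,s}
C dims 12,12,4; δ0: rk 8, SNF 1^8; δ1: rk 4, SNF 1^4
Ȟ^0: (12−8)−0=4 ⇒ Z^4
Ȟ^1: (12−4)−8=0 ⇒ 0
Ȟ^2: (4−0)−4=0 ⇒ 0

Ȟ^0 = Z^4,  Ȟ^1 = 0,  Ȟ^2 = 0
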